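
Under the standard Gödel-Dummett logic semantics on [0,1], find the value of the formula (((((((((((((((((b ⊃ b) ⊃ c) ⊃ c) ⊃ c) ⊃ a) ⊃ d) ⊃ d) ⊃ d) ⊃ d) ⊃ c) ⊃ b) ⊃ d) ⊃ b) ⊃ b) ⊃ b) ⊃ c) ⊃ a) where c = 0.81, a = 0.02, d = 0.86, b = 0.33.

(b ⊃ b): 0.33 ≤ 0.33, so result = 1
((b ⊃ b) ⊃ c): 1 > 0.81, so result = 0.81
(((b ⊃ b) ⊃ c) ⊃ c): 0.81 ≤ 0.81, so result = 1
((((b ⊃ b) ⊃ c) ⊃ c) ⊃ c): 1 > 0.81, so result = 0.81
(((((b ⊃ b) ⊃ c) ⊃ c) ⊃ c) ⊃ a): 0.81 > 0.02, so result = 0.02
((((((b ⊃ b) ⊃ c) ⊃ c) ⊃ c) ⊃ a) ⊃ d): 0.02 ≤ 0.86, so result = 1
(((((((b ⊃ b) ⊃ c) ⊃ c) ⊃ c) ⊃ a) ⊃ d) ⊃ d): 1 > 0.86, so result = 0.86
((((((((b ⊃ b) ⊃ c) ⊃ c) ⊃ c) ⊃ a) ⊃ d) ⊃ d) ⊃ d): 0.86 ≤ 0.86, so result = 1
(((((((((b ⊃ b) ⊃ c) ⊃ c) ⊃ c) ⊃ a) ⊃ d) ⊃ d) ⊃ d) ⊃ d): 1 > 0.86, so result = 0.86
((((((((((b ⊃ b) ⊃ c) ⊃ c) ⊃ c) ⊃ a) ⊃ d) ⊃ d) ⊃ d) ⊃ d) ⊃ c): 0.86 > 0.81, so result = 0.81
(((((((((((b ⊃ b) ⊃ c) ⊃ c) ⊃ c) ⊃ a) ⊃ d) ⊃ d) ⊃ d) ⊃ d) ⊃ c) ⊃ b): 0.81 > 0.33, so result = 0.33
((((((((((((b ⊃ b) ⊃ c) ⊃ c) ⊃ c) ⊃ a) ⊃ d) ⊃ d) ⊃ d) ⊃ d) ⊃ c) ⊃ b) ⊃ d): 0.33 ≤ 0.86, so result = 1
(((((((((((((b ⊃ b) ⊃ c) ⊃ c) ⊃ c) ⊃ a) ⊃ d) ⊃ d) ⊃ d) ⊃ d) ⊃ c) ⊃ b) ⊃ d) ⊃ b): 1 > 0.33, so result = 0.33
((((((((((((((b ⊃ b) ⊃ c) ⊃ c) ⊃ c) ⊃ a) ⊃ d) ⊃ d) ⊃ d) ⊃ d) ⊃ c) ⊃ b) ⊃ d) ⊃ b) ⊃ b): 0.33 ≤ 0.33, so result = 1
(((((((((((((((b ⊃ b) ⊃ c) ⊃ c) ⊃ c) ⊃ a) ⊃ d) ⊃ d) ⊃ d) ⊃ d) ⊃ c) ⊃ b) ⊃ d) ⊃ b) ⊃ b) ⊃ b): 1 > 0.33, so result = 0.33
((((((((((((((((b ⊃ b) ⊃ c) ⊃ c) ⊃ c) ⊃ a) ⊃ d) ⊃ d) ⊃ d) ⊃ d) ⊃ c) ⊃ b) ⊃ d) ⊃ b) ⊃ b) ⊃ b) ⊃ c): 0.33 ≤ 0.81, so result = 1
(((((((((((((((((b ⊃ b) ⊃ c) ⊃ c) ⊃ c) ⊃ a) ⊃ d) ⊃ d) ⊃ d) ⊃ d) ⊃ c) ⊃ b) ⊃ d) ⊃ b) ⊃ b) ⊃ b) ⊃ c) ⊃ a): 1 > 0.02, so result = 0.02

0.02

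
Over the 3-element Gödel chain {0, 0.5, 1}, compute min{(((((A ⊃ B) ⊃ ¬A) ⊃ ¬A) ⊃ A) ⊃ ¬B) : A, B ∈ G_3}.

0.00

The minimum is attained at A = 0.5, B = 0.5:
  (A ⊃ B): 0.5 ≤ 0.5, so result = 1
  ¬A: Gödel ¬ of 0.5 = 0 (operand ≠ 0)
  ((A ⊃ B) ⊃ ¬A): 1 > 0, so result = 0
  ¬A: Gödel ¬ of 0.5 = 0 (operand ≠ 0)
  (((A ⊃ B) ⊃ ¬A) ⊃ ¬A): 0 ≤ 0, so result = 1
  ((((A ⊃ B) ⊃ ¬A) ⊃ ¬A) ⊃ A): 1 > 0.5, so result = 0.5
  ¬B: Gödel ¬ of 0.5 = 0 (operand ≠ 0)
  (((((A ⊃ B) ⊃ ¬A) ⊃ ¬A) ⊃ A) ⊃ ¬B): 0.5 > 0, so result = 0
Checking all 9 assignments confirms none give a value below 0.00.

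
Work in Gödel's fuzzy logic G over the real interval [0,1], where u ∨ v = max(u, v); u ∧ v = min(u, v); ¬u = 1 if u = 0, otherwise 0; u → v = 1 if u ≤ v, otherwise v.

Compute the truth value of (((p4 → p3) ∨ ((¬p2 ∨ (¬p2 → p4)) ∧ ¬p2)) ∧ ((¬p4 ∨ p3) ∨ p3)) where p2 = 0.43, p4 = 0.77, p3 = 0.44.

(p4 → p3): 0.77 > 0.44, so result = 0.44
¬p2: Gödel ¬ of 0.43 = 0 (operand ≠ 0)
¬p2: Gödel ¬ of 0.43 = 0 (operand ≠ 0)
(¬p2 → p4): 0 ≤ 0.77, so result = 1
(¬p2 ∨ (¬p2 → p4)) = max(0, 1) = 1
¬p2: Gödel ¬ of 0.43 = 0 (operand ≠ 0)
((¬p2 ∨ (¬p2 → p4)) ∧ ¬p2) = min(1, 0) = 0
((p4 → p3) ∨ ((¬p2 ∨ (¬p2 → p4)) ∧ ¬p2)) = max(0.44, 0) = 0.44
¬p4: Gödel ¬ of 0.77 = 0 (operand ≠ 0)
(¬p4 ∨ p3) = max(0, 0.44) = 0.44
((¬p4 ∨ p3) ∨ p3) = max(0.44, 0.44) = 0.44
(((p4 → p3) ∨ ((¬p2 ∨ (¬p2 → p4)) ∧ ¬p2)) ∧ ((¬p4 ∨ p3) ∨ p3)) = min(0.44, 0.44) = 0.44

0.44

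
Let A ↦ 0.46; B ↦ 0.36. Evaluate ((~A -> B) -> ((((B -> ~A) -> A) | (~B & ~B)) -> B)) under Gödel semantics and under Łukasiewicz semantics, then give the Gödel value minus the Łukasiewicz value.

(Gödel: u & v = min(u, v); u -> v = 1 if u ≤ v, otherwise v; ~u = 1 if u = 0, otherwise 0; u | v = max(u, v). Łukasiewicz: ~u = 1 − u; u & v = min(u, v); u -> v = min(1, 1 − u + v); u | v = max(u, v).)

Gödel evaluation:
  ~A: Gödel ¬ of 0.46 = 0 (operand ≠ 0)
  (~A -> B): 0 ≤ 0.36, so result = 1
  ~A: Gödel ¬ of 0.46 = 0 (operand ≠ 0)
  (B -> ~A): 0.36 > 0, so result = 0
  ((B -> ~A) -> A): 0 ≤ 0.46, so result = 1
  ~B: Gödel ¬ of 0.36 = 0 (operand ≠ 0)
  ~B: Gödel ¬ of 0.36 = 0 (operand ≠ 0)
  (~B & ~B) = min(0, 0) = 0
  (((B -> ~A) -> A) | (~B & ~B)) = max(1, 0) = 1
  ((((B -> ~A) -> A) | (~B & ~B)) -> B): 1 > 0.36, so result = 0.36
  ((~A -> B) -> ((((B -> ~A) -> A) | (~B & ~B)) -> B)): 1 > 0.36, so result = 0.36
  Gödel value = 0.36
Łukasiewicz evaluation:
  ~A: Łukasiewicz ¬ gives 1 − 0.46 = 0.54
  (~A -> B): min(1, 1 − 0.54 + 0.36) = 0.82
  ~A: Łukasiewicz ¬ gives 1 − 0.46 = 0.54
  (B -> ~A): min(1, 1 − 0.36 + 0.54) = 1
  ((B -> ~A) -> A): min(1, 1 − 1 + 0.46) = 0.46
  ~B: Łukasiewicz ¬ gives 1 − 0.36 = 0.64
  ~B: Łukasiewicz ¬ gives 1 − 0.36 = 0.64
  (~B & ~B) = min(0.64, 0.64) = 0.64
  (((B -> ~A) -> A) | (~B & ~B)) = max(0.46, 0.64) = 0.64
  ((((B -> ~A) -> A) | (~B & ~B)) -> B): min(1, 1 − 0.64 + 0.36) = 0.72
  ((~A -> B) -> ((((B -> ~A) -> A) | (~B & ~B)) -> B)): min(1, 1 − 0.82 + 0.72) = 0.9
  Łukasiewicz value = 0.9
Difference: 0.36 − 0.9 = -0.54

-0.54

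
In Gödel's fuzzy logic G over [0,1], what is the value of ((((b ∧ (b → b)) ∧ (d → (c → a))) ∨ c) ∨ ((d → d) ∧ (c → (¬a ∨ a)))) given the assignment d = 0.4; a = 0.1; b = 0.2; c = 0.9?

0.90

(b → b): 0.2 ≤ 0.2, so result = 1
(b ∧ (b → b)) = min(0.2, 1) = 0.2
(c → a): 0.9 > 0.1, so result = 0.1
(d → (c → a)): 0.4 > 0.1, so result = 0.1
((b ∧ (b → b)) ∧ (d → (c → a))) = min(0.2, 0.1) = 0.1
(((b ∧ (b → b)) ∧ (d → (c → a))) ∨ c) = max(0.1, 0.9) = 0.9
(d → d): 0.4 ≤ 0.4, so result = 1
¬a: Gödel ¬ of 0.1 = 0 (operand ≠ 0)
(¬a ∨ a) = max(0, 0.1) = 0.1
(c → (¬a ∨ a)): 0.9 > 0.1, so result = 0.1
((d → d) ∧ (c → (¬a ∨ a))) = min(1, 0.1) = 0.1
((((b ∧ (b → b)) ∧ (d → (c → a))) ∨ c) ∨ ((d → d) ∧ (c → (¬a ∨ a)))) = max(0.9, 0.1) = 0.9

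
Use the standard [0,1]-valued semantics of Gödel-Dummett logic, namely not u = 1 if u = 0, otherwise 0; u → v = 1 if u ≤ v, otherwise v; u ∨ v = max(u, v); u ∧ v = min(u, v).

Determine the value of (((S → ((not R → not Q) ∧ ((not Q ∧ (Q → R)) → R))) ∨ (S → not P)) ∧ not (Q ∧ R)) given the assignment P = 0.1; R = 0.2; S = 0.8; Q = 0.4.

not R: Gödel ¬ of 0.2 = 0 (operand ≠ 0)
not Q: Gödel ¬ of 0.4 = 0 (operand ≠ 0)
(not R → not Q): 0 ≤ 0, so result = 1
not Q: Gödel ¬ of 0.4 = 0 (operand ≠ 0)
(Q → R): 0.4 > 0.2, so result = 0.2
(not Q ∧ (Q → R)) = min(0, 0.2) = 0
((not Q ∧ (Q → R)) → R): 0 ≤ 0.2, so result = 1
((not R → not Q) ∧ ((not Q ∧ (Q → R)) → R)) = min(1, 1) = 1
(S → ((not R → not Q) ∧ ((not Q ∧ (Q → R)) → R))): 0.8 ≤ 1, so result = 1
not P: Gödel ¬ of 0.1 = 0 (operand ≠ 0)
(S → not P): 0.8 > 0, so result = 0
((S → ((not R → not Q) ∧ ((not Q ∧ (Q → R)) → R))) ∨ (S → not P)) = max(1, 0) = 1
(Q ∧ R) = min(0.4, 0.2) = 0.2
not (Q ∧ R): Gödel ¬ of 0.2 = 0 (operand ≠ 0)
(((S → ((not R → not Q) ∧ ((not Q ∧ (Q → R)) → R))) ∨ (S → not P)) ∧ not (Q ∧ R)) = min(1, 0) = 0

0.00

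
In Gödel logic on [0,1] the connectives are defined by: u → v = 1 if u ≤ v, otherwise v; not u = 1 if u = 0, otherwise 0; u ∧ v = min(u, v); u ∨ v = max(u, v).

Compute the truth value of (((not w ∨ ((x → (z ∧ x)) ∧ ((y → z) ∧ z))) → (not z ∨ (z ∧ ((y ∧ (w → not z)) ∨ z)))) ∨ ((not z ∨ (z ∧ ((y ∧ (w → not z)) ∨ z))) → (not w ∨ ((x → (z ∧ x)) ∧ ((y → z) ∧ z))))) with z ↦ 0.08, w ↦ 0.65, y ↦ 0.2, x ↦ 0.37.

not w: Gödel ¬ of 0.65 = 0 (operand ≠ 0)
(z ∧ x) = min(0.08, 0.37) = 0.08
(x → (z ∧ x)): 0.37 > 0.08, so result = 0.08
(y → z): 0.2 > 0.08, so result = 0.08
((y → z) ∧ z) = min(0.08, 0.08) = 0.08
((x → (z ∧ x)) ∧ ((y → z) ∧ z)) = min(0.08, 0.08) = 0.08
(not w ∨ ((x → (z ∧ x)) ∧ ((y → z) ∧ z))) = max(0, 0.08) = 0.08
not z: Gödel ¬ of 0.08 = 0 (operand ≠ 0)
not z: Gödel ¬ of 0.08 = 0 (operand ≠ 0)
(w → not z): 0.65 > 0, so result = 0
(y ∧ (w → not z)) = min(0.2, 0) = 0
((y ∧ (w → not z)) ∨ z) = max(0, 0.08) = 0.08
(z ∧ ((y ∧ (w → not z)) ∨ z)) = min(0.08, 0.08) = 0.08
(not z ∨ (z ∧ ((y ∧ (w → not z)) ∨ z))) = max(0, 0.08) = 0.08
((not w ∨ ((x → (z ∧ x)) ∧ ((y → z) ∧ z))) → (not z ∨ (z ∧ ((y ∧ (w → not z)) ∨ z)))): 0.08 ≤ 0.08, so result = 1
not z: Gödel ¬ of 0.08 = 0 (operand ≠ 0)
not z: Gödel ¬ of 0.08 = 0 (operand ≠ 0)
(w → not z): 0.65 > 0, so result = 0
(y ∧ (w → not z)) = min(0.2, 0) = 0
((y ∧ (w → not z)) ∨ z) = max(0, 0.08) = 0.08
(z ∧ ((y ∧ (w → not z)) ∨ z)) = min(0.08, 0.08) = 0.08
(not z ∨ (z ∧ ((y ∧ (w → not z)) ∨ z))) = max(0, 0.08) = 0.08
not w: Gödel ¬ of 0.65 = 0 (operand ≠ 0)
(z ∧ x) = min(0.08, 0.37) = 0.08
(x → (z ∧ x)): 0.37 > 0.08, so result = 0.08
(y → z): 0.2 > 0.08, so result = 0.08
((y → z) ∧ z) = min(0.08, 0.08) = 0.08
((x → (z ∧ x)) ∧ ((y → z) ∧ z)) = min(0.08, 0.08) = 0.08
(not w ∨ ((x → (z ∧ x)) ∧ ((y → z) ∧ z))) = max(0, 0.08) = 0.08
((not z ∨ (z ∧ ((y ∧ (w → not z)) ∨ z))) → (not w ∨ ((x → (z ∧ x)) ∧ ((y → z) ∧ z)))): 0.08 ≤ 0.08, so result = 1
(((not w ∨ ((x → (z ∧ x)) ∧ ((y → z) ∧ z))) → (not z ∨ (z ∧ ((y ∧ (w → not z)) ∨ z)))) ∨ ((not z ∨ (z ∧ ((y ∧ (w → not z)) ∨ z))) → (not w ∨ ((x → (z ∧ x)) ∧ ((y → z) ∧ z))))) = max(1, 1) = 1

1.00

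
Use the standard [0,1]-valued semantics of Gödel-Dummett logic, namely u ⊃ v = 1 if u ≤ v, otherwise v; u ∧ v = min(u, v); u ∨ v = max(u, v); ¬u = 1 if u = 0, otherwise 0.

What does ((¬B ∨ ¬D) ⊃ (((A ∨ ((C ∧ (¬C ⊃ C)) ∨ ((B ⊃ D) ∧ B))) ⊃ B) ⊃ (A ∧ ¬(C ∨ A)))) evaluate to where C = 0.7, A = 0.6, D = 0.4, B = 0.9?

¬B: Gödel ¬ of 0.9 = 0 (operand ≠ 0)
¬D: Gödel ¬ of 0.4 = 0 (operand ≠ 0)
(¬B ∨ ¬D) = max(0, 0) = 0
¬C: Gödel ¬ of 0.7 = 0 (operand ≠ 0)
(¬C ⊃ C): 0 ≤ 0.7, so result = 1
(C ∧ (¬C ⊃ C)) = min(0.7, 1) = 0.7
(B ⊃ D): 0.9 > 0.4, so result = 0.4
((B ⊃ D) ∧ B) = min(0.4, 0.9) = 0.4
((C ∧ (¬C ⊃ C)) ∨ ((B ⊃ D) ∧ B)) = max(0.7, 0.4) = 0.7
(A ∨ ((C ∧ (¬C ⊃ C)) ∨ ((B ⊃ D) ∧ B))) = max(0.6, 0.7) = 0.7
((A ∨ ((C ∧ (¬C ⊃ C)) ∨ ((B ⊃ D) ∧ B))) ⊃ B): 0.7 ≤ 0.9, so result = 1
(C ∨ A) = max(0.7, 0.6) = 0.7
¬(C ∨ A): Gödel ¬ of 0.7 = 0 (operand ≠ 0)
(A ∧ ¬(C ∨ A)) = min(0.6, 0) = 0
(((A ∨ ((C ∧ (¬C ⊃ C)) ∨ ((B ⊃ D) ∧ B))) ⊃ B) ⊃ (A ∧ ¬(C ∨ A))): 1 > 0, so result = 0
((¬B ∨ ¬D) ⊃ (((A ∨ ((C ∧ (¬C ⊃ C)) ∨ ((B ⊃ D) ∧ B))) ⊃ B) ⊃ (A ∧ ¬(C ∨ A)))): 0 ≤ 0, so result = 1

1.00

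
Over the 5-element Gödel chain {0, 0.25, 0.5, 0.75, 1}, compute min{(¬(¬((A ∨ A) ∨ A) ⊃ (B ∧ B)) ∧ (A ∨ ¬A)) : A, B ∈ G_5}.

The minimum is attained at A = 0, B = 0.25:
  (A ∨ A) = max(0, 0) = 0
  ((A ∨ A) ∨ A) = max(0, 0) = 0
  ¬((A ∨ A) ∨ A): Gödel ¬ of 0 = 1 (operand is 0)
  (B ∧ B) = min(0.25, 0.25) = 0.25
  (¬((A ∨ A) ∨ A) ⊃ (B ∧ B)): 1 > 0.25, so result = 0.25
  ¬(¬((A ∨ A) ∨ A) ⊃ (B ∧ B)): Gödel ¬ of 0.25 = 0 (operand ≠ 0)
  ¬A: Gödel ¬ of 0 = 1 (operand is 0)
  (A ∨ ¬A) = max(0, 1) = 1
  (¬(¬((A ∨ A) ∨ A) ⊃ (B ∧ B)) ∧ (A ∨ ¬A)) = min(0, 1) = 0
Checking all 25 assignments confirms none give a value below 0.00.

0.00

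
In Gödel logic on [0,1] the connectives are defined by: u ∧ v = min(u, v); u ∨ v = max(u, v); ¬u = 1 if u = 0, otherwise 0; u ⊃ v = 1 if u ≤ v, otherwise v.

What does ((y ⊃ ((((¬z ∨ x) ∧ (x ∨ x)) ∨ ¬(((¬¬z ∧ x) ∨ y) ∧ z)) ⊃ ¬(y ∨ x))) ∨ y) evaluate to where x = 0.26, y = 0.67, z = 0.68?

¬z: Gödel ¬ of 0.68 = 0 (operand ≠ 0)
(¬z ∨ x) = max(0, 0.26) = 0.26
(x ∨ x) = max(0.26, 0.26) = 0.26
((¬z ∨ x) ∧ (x ∨ x)) = min(0.26, 0.26) = 0.26
¬z: Gödel ¬ of 0.68 = 0 (operand ≠ 0)
¬¬z: Gödel ¬ of 0 = 1 (operand is 0)
(¬¬z ∧ x) = min(1, 0.26) = 0.26
((¬¬z ∧ x) ∨ y) = max(0.26, 0.67) = 0.67
(((¬¬z ∧ x) ∨ y) ∧ z) = min(0.67, 0.68) = 0.67
¬(((¬¬z ∧ x) ∨ y) ∧ z): Gödel ¬ of 0.67 = 0 (operand ≠ 0)
(((¬z ∨ x) ∧ (x ∨ x)) ∨ ¬(((¬¬z ∧ x) ∨ y) ∧ z)) = max(0.26, 0) = 0.26
(y ∨ x) = max(0.67, 0.26) = 0.67
¬(y ∨ x): Gödel ¬ of 0.67 = 0 (operand ≠ 0)
((((¬z ∨ x) ∧ (x ∨ x)) ∨ ¬(((¬¬z ∧ x) ∨ y) ∧ z)) ⊃ ¬(y ∨ x)): 0.26 > 0, so result = 0
(y ⊃ ((((¬z ∨ x) ∧ (x ∨ x)) ∨ ¬(((¬¬z ∧ x) ∨ y) ∧ z)) ⊃ ¬(y ∨ x))): 0.67 > 0, so result = 0
((y ⊃ ((((¬z ∨ x) ∧ (x ∨ x)) ∨ ¬(((¬¬z ∧ x) ∨ y) ∧ z)) ⊃ ¬(y ∨ x))) ∨ y) = max(0, 0.67) = 0.67

0.67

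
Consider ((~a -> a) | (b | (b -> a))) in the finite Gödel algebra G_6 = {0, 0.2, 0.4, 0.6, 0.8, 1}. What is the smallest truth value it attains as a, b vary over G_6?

The minimum is attained at a = 0, b = 0.2:
  ~a: Gödel ¬ of 0 = 1 (operand is 0)
  (~a -> a): 1 > 0, so result = 0
  (b -> a): 0.2 > 0, so result = 0
  (b | (b -> a)) = max(0.2, 0) = 0.2
  ((~a -> a) | (b | (b -> a))) = max(0, 0.2) = 0.2
Checking all 36 assignments confirms none give a value below 0.20.

0.20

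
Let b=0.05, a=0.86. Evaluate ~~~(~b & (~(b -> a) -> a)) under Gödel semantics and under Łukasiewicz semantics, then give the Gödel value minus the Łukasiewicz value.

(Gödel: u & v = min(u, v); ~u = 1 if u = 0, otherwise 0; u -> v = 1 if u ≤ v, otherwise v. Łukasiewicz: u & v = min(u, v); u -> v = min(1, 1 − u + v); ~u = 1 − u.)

0.95

Gödel evaluation:
  ~b: Gödel ¬ of 0.05 = 0 (operand ≠ 0)
  (b -> a): 0.05 ≤ 0.86, so result = 1
  ~(b -> a): Gödel ¬ of 1 = 0 (operand ≠ 0)
  (~(b -> a) -> a): 0 ≤ 0.86, so result = 1
  (~b & (~(b -> a) -> a)) = min(0, 1) = 0
  ~(~b & (~(b -> a) -> a)): Gödel ¬ of 0 = 1 (operand is 0)
  ~~(~b & (~(b -> a) -> a)): Gödel ¬ of 1 = 0 (operand ≠ 0)
  ~~~(~b & (~(b -> a) -> a)): Gödel ¬ of 0 = 1 (operand is 0)
  Gödel value = 1
Łukasiewicz evaluation:
  ~b: Łukasiewicz ¬ gives 1 − 0.05 = 0.95
  (b -> a): min(1, 1 − 0.05 + 0.86) = 1
  ~(b -> a): Łukasiewicz ¬ gives 1 − 1 = 0
  (~(b -> a) -> a): min(1, 1 − 0 + 0.86) = 1
  (~b & (~(b -> a) -> a)) = min(0.95, 1) = 0.95
  ~(~b & (~(b -> a) -> a)): Łukasiewicz ¬ gives 1 − 0.95 = 0.05
  ~~(~b & (~(b -> a) -> a)): Łukasiewicz ¬ gives 1 − 0.05 = 0.95
  ~~~(~b & (~(b -> a) -> a)): Łukasiewicz ¬ gives 1 − 0.95 = 0.05
  Łukasiewicz value = 0.05
Difference: 1 − 0.05 = 0.95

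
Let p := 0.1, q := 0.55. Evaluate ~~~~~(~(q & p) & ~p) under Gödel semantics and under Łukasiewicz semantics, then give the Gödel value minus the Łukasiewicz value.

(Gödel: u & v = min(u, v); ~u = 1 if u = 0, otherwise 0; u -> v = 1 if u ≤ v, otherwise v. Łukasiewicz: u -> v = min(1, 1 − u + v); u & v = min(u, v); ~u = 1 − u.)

0.90

Gödel evaluation:
  (q & p) = min(0.55, 0.1) = 0.1
  ~(q & p): Gödel ¬ of 0.1 = 0 (operand ≠ 0)
  ~p: Gödel ¬ of 0.1 = 0 (operand ≠ 0)
  (~(q & p) & ~p) = min(0, 0) = 0
  ~(~(q & p) & ~p): Gödel ¬ of 0 = 1 (operand is 0)
  ~~(~(q & p) & ~p): Gödel ¬ of 1 = 0 (operand ≠ 0)
  ~~~(~(q & p) & ~p): Gödel ¬ of 0 = 1 (operand is 0)
  ~~~~(~(q & p) & ~p): Gödel ¬ of 1 = 0 (operand ≠ 0)
  ~~~~~(~(q & p) & ~p): Gödel ¬ of 0 = 1 (operand is 0)
  Gödel value = 1
Łukasiewicz evaluation:
  (q & p) = min(0.55, 0.1) = 0.1
  ~(q & p): Łukasiewicz ¬ gives 1 − 0.1 = 0.9
  ~p: Łukasiewicz ¬ gives 1 − 0.1 = 0.9
  (~(q & p) & ~p) = min(0.9, 0.9) = 0.9
  ~(~(q & p) & ~p): Łukasiewicz ¬ gives 1 − 0.9 = 0.1
  ~~(~(q & p) & ~p): Łukasiewicz ¬ gives 1 − 0.1 = 0.9
  ~~~(~(q & p) & ~p): Łukasiewicz ¬ gives 1 − 0.9 = 0.1
  ~~~~(~(q & p) & ~p): Łukasiewicz ¬ gives 1 − 0.1 = 0.9
  ~~~~~(~(q & p) & ~p): Łukasiewicz ¬ gives 1 − 0.9 = 0.1
  Łukasiewicz value = 0.1
Difference: 1 − 0.1 = 0.90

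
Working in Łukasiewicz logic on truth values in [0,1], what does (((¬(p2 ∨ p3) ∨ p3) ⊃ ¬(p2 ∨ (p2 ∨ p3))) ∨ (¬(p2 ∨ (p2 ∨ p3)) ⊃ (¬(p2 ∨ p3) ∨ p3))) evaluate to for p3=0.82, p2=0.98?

1.00

(p2 ∨ p3) = max(0.98, 0.82) = 0.98
¬(p2 ∨ p3): Łukasiewicz ¬ gives 1 − 0.98 = 0.02
(¬(p2 ∨ p3) ∨ p3) = max(0.02, 0.82) = 0.82
(p2 ∨ p3) = max(0.98, 0.82) = 0.98
(p2 ∨ (p2 ∨ p3)) = max(0.98, 0.98) = 0.98
¬(p2 ∨ (p2 ∨ p3)): Łukasiewicz ¬ gives 1 − 0.98 = 0.02
((¬(p2 ∨ p3) ∨ p3) ⊃ ¬(p2 ∨ (p2 ∨ p3))): min(1, 1 − 0.82 + 0.02) = 0.2
(p2 ∨ p3) = max(0.98, 0.82) = 0.98
(p2 ∨ (p2 ∨ p3)) = max(0.98, 0.98) = 0.98
¬(p2 ∨ (p2 ∨ p3)): Łukasiewicz ¬ gives 1 − 0.98 = 0.02
(p2 ∨ p3) = max(0.98, 0.82) = 0.98
¬(p2 ∨ p3): Łukasiewicz ¬ gives 1 − 0.98 = 0.02
(¬(p2 ∨ p3) ∨ p3) = max(0.02, 0.82) = 0.82
(¬(p2 ∨ (p2 ∨ p3)) ⊃ (¬(p2 ∨ p3) ∨ p3)): min(1, 1 − 0.02 + 0.82) = 1
(((¬(p2 ∨ p3) ∨ p3) ⊃ ¬(p2 ∨ (p2 ∨ p3))) ∨ (¬(p2 ∨ (p2 ∨ p3)) ⊃ (¬(p2 ∨ p3) ∨ p3))) = max(0.2, 1) = 1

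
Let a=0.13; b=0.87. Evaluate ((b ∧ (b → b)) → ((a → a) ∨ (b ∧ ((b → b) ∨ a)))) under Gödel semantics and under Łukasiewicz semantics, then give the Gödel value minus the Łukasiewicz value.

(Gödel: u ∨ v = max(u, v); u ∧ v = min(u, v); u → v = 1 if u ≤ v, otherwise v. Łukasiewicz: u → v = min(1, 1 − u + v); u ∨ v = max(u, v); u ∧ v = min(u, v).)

Gödel evaluation:
  (b → b): 0.87 ≤ 0.87, so result = 1
  (b ∧ (b → b)) = min(0.87, 1) = 0.87
  (a → a): 0.13 ≤ 0.13, so result = 1
  (b → b): 0.87 ≤ 0.87, so result = 1
  ((b → b) ∨ a) = max(1, 0.13) = 1
  (b ∧ ((b → b) ∨ a)) = min(0.87, 1) = 0.87
  ((a → a) ∨ (b ∧ ((b → b) ∨ a))) = max(1, 0.87) = 1
  ((b ∧ (b → b)) → ((a → a) ∨ (b ∧ ((b → b) ∨ a)))): 0.87 ≤ 1, so result = 1
  Gödel value = 1
Łukasiewicz evaluation:
  (b → b): min(1, 1 − 0.87 + 0.87) = 1
  (b ∧ (b → b)) = min(0.87, 1) = 0.87
  (a → a): min(1, 1 − 0.13 + 0.13) = 1
  (b → b): min(1, 1 − 0.87 + 0.87) = 1
  ((b → b) ∨ a) = max(1, 0.13) = 1
  (b ∧ ((b → b) ∨ a)) = min(0.87, 1) = 0.87
  ((a → a) ∨ (b ∧ ((b → b) ∨ a))) = max(1, 0.87) = 1
  ((b ∧ (b → b)) → ((a → a) ∨ (b ∧ ((b → b) ∨ a)))): min(1, 1 − 0.87 + 1) = 1
  Łukasiewicz value = 1
Difference: 1 − 1 = 0.00

0.00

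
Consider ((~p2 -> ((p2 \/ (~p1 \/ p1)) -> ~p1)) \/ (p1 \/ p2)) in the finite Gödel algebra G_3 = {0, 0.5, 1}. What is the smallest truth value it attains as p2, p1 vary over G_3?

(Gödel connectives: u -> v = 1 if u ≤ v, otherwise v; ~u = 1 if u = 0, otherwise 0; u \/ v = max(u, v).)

The minimum is attained at p2 = 0, p1 = 0.5:
  ~p2: Gödel ¬ of 0 = 1 (operand is 0)
  ~p1: Gödel ¬ of 0.5 = 0 (operand ≠ 0)
  (~p1 \/ p1) = max(0, 0.5) = 0.5
  (p2 \/ (~p1 \/ p1)) = max(0, 0.5) = 0.5
  ~p1: Gödel ¬ of 0.5 = 0 (operand ≠ 0)
  ((p2 \/ (~p1 \/ p1)) -> ~p1): 0.5 > 0, so result = 0
  (~p2 -> ((p2 \/ (~p1 \/ p1)) -> ~p1)): 1 > 0, so result = 0
  (p1 \/ p2) = max(0.5, 0) = 0.5
  ((~p2 -> ((p2 \/ (~p1 \/ p1)) -> ~p1)) \/ (p1 \/ p2)) = max(0, 0.5) = 0.5
Checking all 9 assignments confirms none give a value below 0.50.

0.50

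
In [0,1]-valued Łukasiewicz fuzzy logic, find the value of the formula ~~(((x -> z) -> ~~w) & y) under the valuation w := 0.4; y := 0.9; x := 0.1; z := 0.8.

(x -> z): min(1, 1 − 0.1 + 0.8) = 1
~w: Łukasiewicz ¬ gives 1 − 0.4 = 0.6
~~w: Łukasiewicz ¬ gives 1 − 0.6 = 0.4
((x -> z) -> ~~w): min(1, 1 − 1 + 0.4) = 0.4
(((x -> z) -> ~~w) & y) = min(0.4, 0.9) = 0.4
~(((x -> z) -> ~~w) & y): Łukasiewicz ¬ gives 1 − 0.4 = 0.6
~~(((x -> z) -> ~~w) & y): Łukasiewicz ¬ gives 1 − 0.6 = 0.4

0.40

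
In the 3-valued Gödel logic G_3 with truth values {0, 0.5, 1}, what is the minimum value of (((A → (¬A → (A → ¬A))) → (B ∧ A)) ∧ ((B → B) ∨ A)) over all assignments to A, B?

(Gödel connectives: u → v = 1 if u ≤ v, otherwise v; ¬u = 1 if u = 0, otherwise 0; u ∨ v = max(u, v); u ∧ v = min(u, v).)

The minimum is attained at A = 0, B = 0:
  ¬A: Gödel ¬ of 0 = 1 (operand is 0)
  ¬A: Gödel ¬ of 0 = 1 (operand is 0)
  (A → ¬A): 0 ≤ 1, so result = 1
  (¬A → (A → ¬A)): 1 ≤ 1, so result = 1
  (A → (¬A → (A → ¬A))): 0 ≤ 1, so result = 1
  (B ∧ A) = min(0, 0) = 0
  ((A → (¬A → (A → ¬A))) → (B ∧ A)): 1 > 0, so result = 0
  (B → B): 0 ≤ 0, so result = 1
  ((B → B) ∨ A) = max(1, 0) = 1
  (((A → (¬A → (A → ¬A))) → (B ∧ A)) ∧ ((B → B) ∨ A)) = min(0, 1) = 0
Checking all 9 assignments confirms none give a value below 0.00.

0.00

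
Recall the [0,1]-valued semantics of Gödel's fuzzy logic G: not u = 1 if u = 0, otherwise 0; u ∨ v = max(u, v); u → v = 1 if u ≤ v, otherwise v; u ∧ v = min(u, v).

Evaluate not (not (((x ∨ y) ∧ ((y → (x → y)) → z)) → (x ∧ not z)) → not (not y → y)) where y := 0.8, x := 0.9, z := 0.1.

(x ∨ y) = max(0.9, 0.8) = 0.9
(x → y): 0.9 > 0.8, so result = 0.8
(y → (x → y)): 0.8 ≤ 0.8, so result = 1
((y → (x → y)) → z): 1 > 0.1, so result = 0.1
((x ∨ y) ∧ ((y → (x → y)) → z)) = min(0.9, 0.1) = 0.1
not z: Gödel ¬ of 0.1 = 0 (operand ≠ 0)
(x ∧ not z) = min(0.9, 0) = 0
(((x ∨ y) ∧ ((y → (x → y)) → z)) → (x ∧ not z)): 0.1 > 0, so result = 0
not (((x ∨ y) ∧ ((y → (x → y)) → z)) → (x ∧ not z)): Gödel ¬ of 0 = 1 (operand is 0)
not y: Gödel ¬ of 0.8 = 0 (operand ≠ 0)
(not y → y): 0 ≤ 0.8, so result = 1
not (not y → y): Gödel ¬ of 1 = 0 (operand ≠ 0)
(not (((x ∨ y) ∧ ((y → (x → y)) → z)) → (x ∧ not z)) → not (not y → y)): 1 > 0, so result = 0
not (not (((x ∨ y) ∧ ((y → (x → y)) → z)) → (x ∧ not z)) → not (not y → y)): Gödel ¬ of 0 = 1 (operand is 0)

1.00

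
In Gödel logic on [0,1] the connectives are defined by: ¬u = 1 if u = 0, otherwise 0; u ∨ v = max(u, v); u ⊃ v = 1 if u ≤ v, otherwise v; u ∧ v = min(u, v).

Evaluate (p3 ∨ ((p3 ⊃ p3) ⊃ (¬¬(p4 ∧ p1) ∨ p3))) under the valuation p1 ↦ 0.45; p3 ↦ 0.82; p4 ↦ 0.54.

(p3 ⊃ p3): 0.82 ≤ 0.82, so result = 1
(p4 ∧ p1) = min(0.54, 0.45) = 0.45
¬(p4 ∧ p1): Gödel ¬ of 0.45 = 0 (operand ≠ 0)
¬¬(p4 ∧ p1): Gödel ¬ of 0 = 1 (operand is 0)
(¬¬(p4 ∧ p1) ∨ p3) = max(1, 0.82) = 1
((p3 ⊃ p3) ⊃ (¬¬(p4 ∧ p1) ∨ p3)): 1 ≤ 1, so result = 1
(p3 ∨ ((p3 ⊃ p3) ⊃ (¬¬(p4 ∧ p1) ∨ p3))) = max(0.82, 1) = 1

1.00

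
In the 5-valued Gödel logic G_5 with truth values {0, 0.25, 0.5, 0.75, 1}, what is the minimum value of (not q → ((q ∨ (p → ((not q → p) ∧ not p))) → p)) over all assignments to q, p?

The minimum is attained at q = 0, p = 0:
  not q: Gödel ¬ of 0 = 1 (operand is 0)
  not q: Gödel ¬ of 0 = 1 (operand is 0)
  (not q → p): 1 > 0, so result = 0
  not p: Gödel ¬ of 0 = 1 (operand is 0)
  ((not q → p) ∧ not p) = min(0, 1) = 0
  (p → ((not q → p) ∧ not p)): 0 ≤ 0, so result = 1
  (q ∨ (p → ((not q → p) ∧ not p))) = max(0, 1) = 1
  ((q ∨ (p → ((not q → p) ∧ not p))) → p): 1 > 0, so result = 0
  (not q → ((q ∨ (p → ((not q → p) ∧ not p))) → p)): 1 > 0, so result = 0
Checking all 25 assignments confirms none give a value below 0.00.

0.00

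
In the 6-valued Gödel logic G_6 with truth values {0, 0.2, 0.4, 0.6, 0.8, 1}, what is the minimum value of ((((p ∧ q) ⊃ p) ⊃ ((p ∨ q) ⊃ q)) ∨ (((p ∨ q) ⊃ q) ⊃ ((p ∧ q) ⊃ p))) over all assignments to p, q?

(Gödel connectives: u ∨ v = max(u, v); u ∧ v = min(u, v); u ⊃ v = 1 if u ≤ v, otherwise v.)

Every assignment gives 1. For instance at p = 0, q = 0:
  (p ∧ q) = min(0, 0) = 0
  ((p ∧ q) ⊃ p): 0 ≤ 0, so result = 1
  (p ∨ q) = max(0, 0) = 0
  ((p ∨ q) ⊃ q): 0 ≤ 0, so result = 1
  (((p ∧ q) ⊃ p) ⊃ ((p ∨ q) ⊃ q)): 1 ≤ 1, so result = 1
  (p ∨ q) = max(0, 0) = 0
  ((p ∨ q) ⊃ q): 0 ≤ 0, so result = 1
  (p ∧ q) = min(0, 0) = 0
  ((p ∧ q) ⊃ p): 0 ≤ 0, so result = 1
  (((p ∨ q) ⊃ q) ⊃ ((p ∧ q) ⊃ p)): 1 ≤ 1, so result = 1
  ((((p ∧ q) ⊃ p) ⊃ ((p ∨ q) ⊃ q)) ∨ (((p ∨ q) ⊃ q) ⊃ ((p ∧ q) ⊃ p))) = max(1, 1) = 1
All 36 assignments give value 1 — the formula is a G_6-tautology.

1.00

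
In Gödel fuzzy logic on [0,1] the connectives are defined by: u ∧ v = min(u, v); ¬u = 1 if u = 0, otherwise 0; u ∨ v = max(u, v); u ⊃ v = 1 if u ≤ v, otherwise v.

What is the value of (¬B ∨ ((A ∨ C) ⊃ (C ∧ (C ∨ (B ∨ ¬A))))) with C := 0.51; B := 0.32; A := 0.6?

0.51

¬B: Gödel ¬ of 0.32 = 0 (operand ≠ 0)
(A ∨ C) = max(0.6, 0.51) = 0.6
¬A: Gödel ¬ of 0.6 = 0 (operand ≠ 0)
(B ∨ ¬A) = max(0.32, 0) = 0.32
(C ∨ (B ∨ ¬A)) = max(0.51, 0.32) = 0.51
(C ∧ (C ∨ (B ∨ ¬A))) = min(0.51, 0.51) = 0.51
((A ∨ C) ⊃ (C ∧ (C ∨ (B ∨ ¬A)))): 0.6 > 0.51, so result = 0.51
(¬B ∨ ((A ∨ C) ⊃ (C ∧ (C ∨ (B ∨ ¬A))))) = max(0, 0.51) = 0.51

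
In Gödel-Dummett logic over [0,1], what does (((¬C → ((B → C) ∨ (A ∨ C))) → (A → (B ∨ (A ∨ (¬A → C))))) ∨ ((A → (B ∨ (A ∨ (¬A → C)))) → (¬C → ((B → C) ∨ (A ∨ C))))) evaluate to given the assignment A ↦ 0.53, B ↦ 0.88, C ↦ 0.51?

¬C: Gödel ¬ of 0.51 = 0 (operand ≠ 0)
(B → C): 0.88 > 0.51, so result = 0.51
(A ∨ C) = max(0.53, 0.51) = 0.53
((B → C) ∨ (A ∨ C)) = max(0.51, 0.53) = 0.53
(¬C → ((B → C) ∨ (A ∨ C))): 0 ≤ 0.53, so result = 1
¬A: Gödel ¬ of 0.53 = 0 (operand ≠ 0)
(¬A → C): 0 ≤ 0.51, so result = 1
(A ∨ (¬A → C)) = max(0.53, 1) = 1
(B ∨ (A ∨ (¬A → C))) = max(0.88, 1) = 1
(A → (B ∨ (A ∨ (¬A → C)))): 0.53 ≤ 1, so result = 1
((¬C → ((B → C) ∨ (A ∨ C))) → (A → (B ∨ (A ∨ (¬A → C))))): 1 ≤ 1, so result = 1
¬A: Gödel ¬ of 0.53 = 0 (operand ≠ 0)
(¬A → C): 0 ≤ 0.51, so result = 1
(A ∨ (¬A → C)) = max(0.53, 1) = 1
(B ∨ (A ∨ (¬A → C))) = max(0.88, 1) = 1
(A → (B ∨ (A ∨ (¬A → C)))): 0.53 ≤ 1, so result = 1
¬C: Gödel ¬ of 0.51 = 0 (operand ≠ 0)
(B → C): 0.88 > 0.51, so result = 0.51
(A ∨ C) = max(0.53, 0.51) = 0.53
((B → C) ∨ (A ∨ C)) = max(0.51, 0.53) = 0.53
(¬C → ((B → C) ∨ (A ∨ C))): 0 ≤ 0.53, so result = 1
((A → (B ∨ (A ∨ (¬A → C)))) → (¬C → ((B → C) ∨ (A ∨ C)))): 1 ≤ 1, so result = 1
(((¬C → ((B → C) ∨ (A ∨ C))) → (A → (B ∨ (A ∨ (¬A → C))))) ∨ ((A → (B ∨ (A ∨ (¬A → C)))) → (¬C → ((B → C) ∨ (A ∨ C))))) = max(1, 1) = 1

1.00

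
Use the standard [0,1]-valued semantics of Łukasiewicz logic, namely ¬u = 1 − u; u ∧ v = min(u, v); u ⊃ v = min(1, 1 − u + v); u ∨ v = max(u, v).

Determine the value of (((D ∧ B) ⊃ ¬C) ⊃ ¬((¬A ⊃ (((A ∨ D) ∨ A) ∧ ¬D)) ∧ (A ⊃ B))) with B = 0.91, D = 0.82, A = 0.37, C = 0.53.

(D ∧ B) = min(0.82, 0.91) = 0.82
¬C: Łukasiewicz ¬ gives 1 − 0.53 = 0.47
((D ∧ B) ⊃ ¬C): min(1, 1 − 0.82 + 0.47) = 0.65
¬A: Łukasiewicz ¬ gives 1 − 0.37 = 0.63
(A ∨ D) = max(0.37, 0.82) = 0.82
((A ∨ D) ∨ A) = max(0.82, 0.37) = 0.82
¬D: Łukasiewicz ¬ gives 1 − 0.82 = 0.18
(((A ∨ D) ∨ A) ∧ ¬D) = min(0.82, 0.18) = 0.18
(¬A ⊃ (((A ∨ D) ∨ A) ∧ ¬D)): min(1, 1 − 0.63 + 0.18) = 0.55
(A ⊃ B): min(1, 1 − 0.37 + 0.91) = 1
((¬A ⊃ (((A ∨ D) ∨ A) ∧ ¬D)) ∧ (A ⊃ B)) = min(0.55, 1) = 0.55
¬((¬A ⊃ (((A ∨ D) ∨ A) ∧ ¬D)) ∧ (A ⊃ B)): Łukasiewicz ¬ gives 1 − 0.55 = 0.45
(((D ∧ B) ⊃ ¬C) ⊃ ¬((¬A ⊃ (((A ∨ D) ∨ A) ∧ ¬D)) ∧ (A ⊃ B))): min(1, 1 − 0.65 + 0.45) = 0.8

0.80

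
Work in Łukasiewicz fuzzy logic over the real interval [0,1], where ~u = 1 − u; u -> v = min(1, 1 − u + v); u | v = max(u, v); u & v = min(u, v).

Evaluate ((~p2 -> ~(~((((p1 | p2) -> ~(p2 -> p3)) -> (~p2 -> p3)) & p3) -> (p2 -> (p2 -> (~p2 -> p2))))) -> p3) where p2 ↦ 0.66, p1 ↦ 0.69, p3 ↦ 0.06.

~p2: Łukasiewicz ¬ gives 1 − 0.66 = 0.34
(p1 | p2) = max(0.69, 0.66) = 0.69
(p2 -> p3): min(1, 1 − 0.66 + 0.06) = 0.4
~(p2 -> p3): Łukasiewicz ¬ gives 1 − 0.4 = 0.6
((p1 | p2) -> ~(p2 -> p3)): min(1, 1 − 0.69 + 0.6) = 0.91
~p2: Łukasiewicz ¬ gives 1 − 0.66 = 0.34
(~p2 -> p3): min(1, 1 − 0.34 + 0.06) = 0.72
(((p1 | p2) -> ~(p2 -> p3)) -> (~p2 -> p3)): min(1, 1 − 0.91 + 0.72) = 0.81
((((p1 | p2) -> ~(p2 -> p3)) -> (~p2 -> p3)) & p3) = min(0.81, 0.06) = 0.06
~((((p1 | p2) -> ~(p2 -> p3)) -> (~p2 -> p3)) & p3): Łukasiewicz ¬ gives 1 − 0.06 = 0.94
~p2: Łukasiewicz ¬ gives 1 − 0.66 = 0.34
(~p2 -> p2): min(1, 1 − 0.34 + 0.66) = 1
(p2 -> (~p2 -> p2)): min(1, 1 − 0.66 + 1) = 1
(p2 -> (p2 -> (~p2 -> p2))): min(1, 1 − 0.66 + 1) = 1
(~((((p1 | p2) -> ~(p2 -> p3)) -> (~p2 -> p3)) & p3) -> (p2 -> (p2 -> (~p2 -> p2)))): min(1, 1 − 0.94 + 1) = 1
~(~((((p1 | p2) -> ~(p2 -> p3)) -> (~p2 -> p3)) & p3) -> (p2 -> (p2 -> (~p2 -> p2)))): Łukasiewicz ¬ gives 1 − 1 = 0
(~p2 -> ~(~((((p1 | p2) -> ~(p2 -> p3)) -> (~p2 -> p3)) & p3) -> (p2 -> (p2 -> (~p2 -> p2))))): min(1, 1 − 0.34 + 0) = 0.66
((~p2 -> ~(~((((p1 | p2) -> ~(p2 -> p3)) -> (~p2 -> p3)) & p3) -> (p2 -> (p2 -> (~p2 -> p2))))) -> p3): min(1, 1 − 0.66 + 0.06) = 0.4

0.40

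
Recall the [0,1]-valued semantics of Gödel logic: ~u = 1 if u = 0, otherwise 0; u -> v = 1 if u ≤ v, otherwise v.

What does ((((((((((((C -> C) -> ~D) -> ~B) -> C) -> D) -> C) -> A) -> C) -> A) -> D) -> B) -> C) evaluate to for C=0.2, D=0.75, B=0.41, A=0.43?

(C -> C): 0.2 ≤ 0.2, so result = 1
~D: Gödel ¬ of 0.75 = 0 (operand ≠ 0)
((C -> C) -> ~D): 1 > 0, so result = 0
~B: Gödel ¬ of 0.41 = 0 (operand ≠ 0)
(((C -> C) -> ~D) -> ~B): 0 ≤ 0, so result = 1
((((C -> C) -> ~D) -> ~B) -> C): 1 > 0.2, so result = 0.2
(((((C -> C) -> ~D) -> ~B) -> C) -> D): 0.2 ≤ 0.75, so result = 1
((((((C -> C) -> ~D) -> ~B) -> C) -> D) -> C): 1 > 0.2, so result = 0.2
(((((((C -> C) -> ~D) -> ~B) -> C) -> D) -> C) -> A): 0.2 ≤ 0.43, so result = 1
((((((((C -> C) -> ~D) -> ~B) -> C) -> D) -> C) -> A) -> C): 1 > 0.2, so result = 0.2
(((((((((C -> C) -> ~D) -> ~B) -> C) -> D) -> C) -> A) -> C) -> A): 0.2 ≤ 0.43, so result = 1
((((((((((C -> C) -> ~D) -> ~B) -> C) -> D) -> C) -> A) -> C) -> A) -> D): 1 > 0.75, so result = 0.75
(((((((((((C -> C) -> ~D) -> ~B) -> C) -> D) -> C) -> A) -> C) -> A) -> D) -> B): 0.75 > 0.41, so result = 0.41
((((((((((((C -> C) -> ~D) -> ~B) -> C) -> D) -> C) -> A) -> C) -> A) -> D) -> B) -> C): 0.41 > 0.2, so result = 0.2

0.20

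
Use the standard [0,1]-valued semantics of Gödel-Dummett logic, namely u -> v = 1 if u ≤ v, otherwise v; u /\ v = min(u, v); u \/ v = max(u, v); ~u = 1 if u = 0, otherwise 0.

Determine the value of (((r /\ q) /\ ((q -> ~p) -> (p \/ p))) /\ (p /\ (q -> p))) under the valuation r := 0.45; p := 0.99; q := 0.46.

0.45

(r /\ q) = min(0.45, 0.46) = 0.45
~p: Gödel ¬ of 0.99 = 0 (operand ≠ 0)
(q -> ~p): 0.46 > 0, so result = 0
(p \/ p) = max(0.99, 0.99) = 0.99
((q -> ~p) -> (p \/ p)): 0 ≤ 0.99, so result = 1
((r /\ q) /\ ((q -> ~p) -> (p \/ p))) = min(0.45, 1) = 0.45
(q -> p): 0.46 ≤ 0.99, so result = 1
(p /\ (q -> p)) = min(0.99, 1) = 0.99
(((r /\ q) /\ ((q -> ~p) -> (p \/ p))) /\ (p /\ (q -> p))) = min(0.45, 0.99) = 0.45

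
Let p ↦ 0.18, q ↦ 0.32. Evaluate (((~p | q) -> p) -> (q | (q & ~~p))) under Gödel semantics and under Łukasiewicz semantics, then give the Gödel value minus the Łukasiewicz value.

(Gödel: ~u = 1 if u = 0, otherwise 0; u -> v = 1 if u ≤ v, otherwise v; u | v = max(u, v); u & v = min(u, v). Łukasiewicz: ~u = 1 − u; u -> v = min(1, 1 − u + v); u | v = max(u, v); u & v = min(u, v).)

0.04

Gödel evaluation:
  ~p: Gödel ¬ of 0.18 = 0 (operand ≠ 0)
  (~p | q) = max(0, 0.32) = 0.32
  ((~p | q) -> p): 0.32 > 0.18, so result = 0.18
  ~p: Gödel ¬ of 0.18 = 0 (operand ≠ 0)
  ~~p: Gödel ¬ of 0 = 1 (operand is 0)
  (q & ~~p) = min(0.32, 1) = 0.32
  (q | (q & ~~p)) = max(0.32, 0.32) = 0.32
  (((~p | q) -> p) -> (q | (q & ~~p))): 0.18 ≤ 0.32, so result = 1
  Gödel value = 1
Łukasiewicz evaluation:
  ~p: Łukasiewicz ¬ gives 1 − 0.18 = 0.82
  (~p | q) = max(0.82, 0.32) = 0.82
  ((~p | q) -> p): min(1, 1 − 0.82 + 0.18) = 0.36
  ~p: Łukasiewicz ¬ gives 1 − 0.18 = 0.82
  ~~p: Łukasiewicz ¬ gives 1 − 0.82 = 0.18
  (q & ~~p) = min(0.32, 0.18) = 0.18
  (q | (q & ~~p)) = max(0.32, 0.18) = 0.32
  (((~p | q) -> p) -> (q | (q & ~~p))): min(1, 1 − 0.36 + 0.32) = 0.96
  Łukasiewicz value = 0.96
Difference: 1 − 0.96 = 0.04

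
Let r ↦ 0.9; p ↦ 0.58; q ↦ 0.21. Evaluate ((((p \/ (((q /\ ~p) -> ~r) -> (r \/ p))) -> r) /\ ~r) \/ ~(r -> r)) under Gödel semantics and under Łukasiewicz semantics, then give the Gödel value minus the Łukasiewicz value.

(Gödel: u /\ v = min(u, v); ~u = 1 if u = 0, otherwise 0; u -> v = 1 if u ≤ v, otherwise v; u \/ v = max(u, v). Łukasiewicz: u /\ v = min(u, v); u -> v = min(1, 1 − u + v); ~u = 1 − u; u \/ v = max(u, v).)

-0.10

Gödel evaluation:
  ~p: Gödel ¬ of 0.58 = 0 (operand ≠ 0)
  (q /\ ~p) = min(0.21, 0) = 0
  ~r: Gödel ¬ of 0.9 = 0 (operand ≠ 0)
  ((q /\ ~p) -> ~r): 0 ≤ 0, so result = 1
  (r \/ p) = max(0.9, 0.58) = 0.9
  (((q /\ ~p) -> ~r) -> (r \/ p)): 1 > 0.9, so result = 0.9
  (p \/ (((q /\ ~p) -> ~r) -> (r \/ p))) = max(0.58, 0.9) = 0.9
  ((p \/ (((q /\ ~p) -> ~r) -> (r \/ p))) -> r): 0.9 ≤ 0.9, so result = 1
  ~r: Gödel ¬ of 0.9 = 0 (operand ≠ 0)
  (((p \/ (((q /\ ~p) -> ~r) -> (r \/ p))) -> r) /\ ~r) = min(1, 0) = 0
  (r -> r): 0.9 ≤ 0.9, so result = 1
  ~(r -> r): Gödel ¬ of 1 = 0 (operand ≠ 0)
  ((((p \/ (((q /\ ~p) -> ~r) -> (r \/ p))) -> r) /\ ~r) \/ ~(r -> r)) = max(0, 0) = 0
  Gödel value = 0
Łukasiewicz evaluation:
  ~p: Łukasiewicz ¬ gives 1 − 0.58 = 0.42
  (q /\ ~p) = min(0.21, 0.42) = 0.21
  ~r: Łukasiewicz ¬ gives 1 − 0.9 = 0.1
  ((q /\ ~p) -> ~r): min(1, 1 − 0.21 + 0.1) = 0.89
  (r \/ p) = max(0.9, 0.58) = 0.9
  (((q /\ ~p) -> ~r) -> (r \/ p)): min(1, 1 − 0.89 + 0.9) = 1
  (p \/ (((q /\ ~p) -> ~r) -> (r \/ p))) = max(0.58, 1) = 1
  ((p \/ (((q /\ ~p) -> ~r) -> (r \/ p))) -> r): min(1, 1 − 1 + 0.9) = 0.9
  ~r: Łukasiewicz ¬ gives 1 − 0.9 = 0.1
  (((p \/ (((q /\ ~p) -> ~r) -> (r \/ p))) -> r) /\ ~r) = min(0.9, 0.1) = 0.1
  (r -> r): min(1, 1 − 0.9 + 0.9) = 1
  ~(r -> r): Łukasiewicz ¬ gives 1 − 1 = 0
  ((((p \/ (((q /\ ~p) -> ~r) -> (r \/ p))) -> r) /\ ~r) \/ ~(r -> r)) = max(0.1, 0) = 0.1
  Łukasiewicz value = 0.1
Difference: 0 − 0.1 = -0.10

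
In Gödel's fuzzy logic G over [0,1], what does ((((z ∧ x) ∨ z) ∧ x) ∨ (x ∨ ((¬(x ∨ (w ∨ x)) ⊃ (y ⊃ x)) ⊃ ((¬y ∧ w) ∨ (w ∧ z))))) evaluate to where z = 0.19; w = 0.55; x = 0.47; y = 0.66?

0.47

(z ∧ x) = min(0.19, 0.47) = 0.19
((z ∧ x) ∨ z) = max(0.19, 0.19) = 0.19
(((z ∧ x) ∨ z) ∧ x) = min(0.19, 0.47) = 0.19
(w ∨ x) = max(0.55, 0.47) = 0.55
(x ∨ (w ∨ x)) = max(0.47, 0.55) = 0.55
¬(x ∨ (w ∨ x)): Gödel ¬ of 0.55 = 0 (operand ≠ 0)
(y ⊃ x): 0.66 > 0.47, so result = 0.47
(¬(x ∨ (w ∨ x)) ⊃ (y ⊃ x)): 0 ≤ 0.47, so result = 1
¬y: Gödel ¬ of 0.66 = 0 (operand ≠ 0)
(¬y ∧ w) = min(0, 0.55) = 0
(w ∧ z) = min(0.55, 0.19) = 0.19
((¬y ∧ w) ∨ (w ∧ z)) = max(0, 0.19) = 0.19
((¬(x ∨ (w ∨ x)) ⊃ (y ⊃ x)) ⊃ ((¬y ∧ w) ∨ (w ∧ z))): 1 > 0.19, so result = 0.19
(x ∨ ((¬(x ∨ (w ∨ x)) ⊃ (y ⊃ x)) ⊃ ((¬y ∧ w) ∨ (w ∧ z)))) = max(0.47, 0.19) = 0.47
((((z ∧ x) ∨ z) ∧ x) ∨ (x ∨ ((¬(x ∨ (w ∨ x)) ⊃ (y ⊃ x)) ⊃ ((¬y ∧ w) ∨ (w ∧ z))))) = max(0.19, 0.47) = 0.47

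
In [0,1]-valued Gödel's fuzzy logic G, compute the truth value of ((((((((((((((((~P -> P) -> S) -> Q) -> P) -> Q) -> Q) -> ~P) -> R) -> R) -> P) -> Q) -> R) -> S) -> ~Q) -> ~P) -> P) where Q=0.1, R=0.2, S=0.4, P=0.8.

0.80

~P: Gödel ¬ of 0.8 = 0 (operand ≠ 0)
(~P -> P): 0 ≤ 0.8, so result = 1
((~P -> P) -> S): 1 > 0.4, so result = 0.4
(((~P -> P) -> S) -> Q): 0.4 > 0.1, so result = 0.1
((((~P -> P) -> S) -> Q) -> P): 0.1 ≤ 0.8, so result = 1
(((((~P -> P) -> S) -> Q) -> P) -> Q): 1 > 0.1, so result = 0.1
((((((~P -> P) -> S) -> Q) -> P) -> Q) -> Q): 0.1 ≤ 0.1, so result = 1
~P: Gödel ¬ of 0.8 = 0 (operand ≠ 0)
(((((((~P -> P) -> S) -> Q) -> P) -> Q) -> Q) -> ~P): 1 > 0, so result = 0
((((((((~P -> P) -> S) -> Q) -> P) -> Q) -> Q) -> ~P) -> R): 0 ≤ 0.2, so result = 1
(((((((((~P -> P) -> S) -> Q) -> P) -> Q) -> Q) -> ~P) -> R) -> R): 1 > 0.2, so result = 0.2
((((((((((~P -> P) -> S) -> Q) -> P) -> Q) -> Q) -> ~P) -> R) -> R) -> P): 0.2 ≤ 0.8, so result = 1
(((((((((((~P -> P) -> S) -> Q) -> P) -> Q) -> Q) -> ~P) -> R) -> R) -> P) -> Q): 1 > 0.1, so result = 0.1
((((((((((((~P -> P) -> S) -> Q) -> P) -> Q) -> Q) -> ~P) -> R) -> R) -> P) -> Q) -> R): 0.1 ≤ 0.2, so result = 1
(((((((((((((~P -> P) -> S) -> Q) -> P) -> Q) -> Q) -> ~P) -> R) -> R) -> P) -> Q) -> R) -> S): 1 > 0.4, so result = 0.4
~Q: Gödel ¬ of 0.1 = 0 (operand ≠ 0)
((((((((((((((~P -> P) -> S) -> Q) -> P) -> Q) -> Q) -> ~P) -> R) -> R) -> P) -> Q) -> R) -> S) -> ~Q): 0.4 > 0, so result = 0
~P: Gödel ¬ of 0.8 = 0 (operand ≠ 0)
(((((((((((((((~P -> P) -> S) -> Q) -> P) -> Q) -> Q) -> ~P) -> R) -> R) -> P) -> Q) -> R) -> S) -> ~Q) -> ~P): 0 ≤ 0, so result = 1
((((((((((((((((~P -> P) -> S) -> Q) -> P) -> Q) -> Q) -> ~P) -> R) -> R) -> P) -> Q) -> R) -> S) -> ~Q) -> ~P) -> P): 1 > 0.8, so result = 0.8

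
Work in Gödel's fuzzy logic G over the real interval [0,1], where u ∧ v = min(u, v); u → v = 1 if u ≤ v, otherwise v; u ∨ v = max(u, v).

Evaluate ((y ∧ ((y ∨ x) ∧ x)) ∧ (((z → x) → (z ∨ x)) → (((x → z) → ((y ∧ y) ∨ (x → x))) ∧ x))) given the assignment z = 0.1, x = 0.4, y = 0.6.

0.40

(y ∨ x) = max(0.6, 0.4) = 0.6
((y ∨ x) ∧ x) = min(0.6, 0.4) = 0.4
(y ∧ ((y ∨ x) ∧ x)) = min(0.6, 0.4) = 0.4
(z → x): 0.1 ≤ 0.4, so result = 1
(z ∨ x) = max(0.1, 0.4) = 0.4
((z → x) → (z ∨ x)): 1 > 0.4, so result = 0.4
(x → z): 0.4 > 0.1, so result = 0.1
(y ∧ y) = min(0.6, 0.6) = 0.6
(x → x): 0.4 ≤ 0.4, so result = 1
((y ∧ y) ∨ (x → x)) = max(0.6, 1) = 1
((x → z) → ((y ∧ y) ∨ (x → x))): 0.1 ≤ 1, so result = 1
(((x → z) → ((y ∧ y) ∨ (x → x))) ∧ x) = min(1, 0.4) = 0.4
(((z → x) → (z ∨ x)) → (((x → z) → ((y ∧ y) ∨ (x → x))) ∧ x)): 0.4 ≤ 0.4, so result = 1
((y ∧ ((y ∨ x) ∧ x)) ∧ (((z → x) → (z ∨ x)) → (((x → z) → ((y ∧ y) ∨ (x → x))) ∧ x))) = min(0.4, 1) = 0.4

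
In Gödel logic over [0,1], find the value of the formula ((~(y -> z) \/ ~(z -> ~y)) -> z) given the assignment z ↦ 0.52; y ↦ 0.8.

0.52

(y -> z): 0.8 > 0.52, so result = 0.52
~(y -> z): Gödel ¬ of 0.52 = 0 (operand ≠ 0)
~y: Gödel ¬ of 0.8 = 0 (operand ≠ 0)
(z -> ~y): 0.52 > 0, so result = 0
~(z -> ~y): Gödel ¬ of 0 = 1 (operand is 0)
(~(y -> z) \/ ~(z -> ~y)) = max(0, 1) = 1
((~(y -> z) \/ ~(z -> ~y)) -> z): 1 > 0.52, so result = 0.52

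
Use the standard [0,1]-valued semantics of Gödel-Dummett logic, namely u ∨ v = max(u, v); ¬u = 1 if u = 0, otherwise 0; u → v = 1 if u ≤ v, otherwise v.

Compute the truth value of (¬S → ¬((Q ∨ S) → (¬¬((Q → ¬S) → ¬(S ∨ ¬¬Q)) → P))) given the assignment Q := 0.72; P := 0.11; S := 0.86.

1.00

¬S: Gödel ¬ of 0.86 = 0 (operand ≠ 0)
(Q ∨ S) = max(0.72, 0.86) = 0.86
¬S: Gödel ¬ of 0.86 = 0 (operand ≠ 0)
(Q → ¬S): 0.72 > 0, so result = 0
¬Q: Gödel ¬ of 0.72 = 0 (operand ≠ 0)
¬¬Q: Gödel ¬ of 0 = 1 (operand is 0)
(S ∨ ¬¬Q) = max(0.86, 1) = 1
¬(S ∨ ¬¬Q): Gödel ¬ of 1 = 0 (operand ≠ 0)
((Q → ¬S) → ¬(S ∨ ¬¬Q)): 0 ≤ 0, so result = 1
¬((Q → ¬S) → ¬(S ∨ ¬¬Q)): Gödel ¬ of 1 = 0 (operand ≠ 0)
¬¬((Q → ¬S) → ¬(S ∨ ¬¬Q)): Gödel ¬ of 0 = 1 (operand is 0)
(¬¬((Q → ¬S) → ¬(S ∨ ¬¬Q)) → P): 1 > 0.11, so result = 0.11
((Q ∨ S) → (¬¬((Q → ¬S) → ¬(S ∨ ¬¬Q)) → P)): 0.86 > 0.11, so result = 0.11
¬((Q ∨ S) → (¬¬((Q → ¬S) → ¬(S ∨ ¬¬Q)) → P)): Gödel ¬ of 0.11 = 0 (operand ≠ 0)
(¬S → ¬((Q ∨ S) → (¬¬((Q → ¬S) → ¬(S ∨ ¬¬Q)) → P))): 0 ≤ 0, so result = 1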